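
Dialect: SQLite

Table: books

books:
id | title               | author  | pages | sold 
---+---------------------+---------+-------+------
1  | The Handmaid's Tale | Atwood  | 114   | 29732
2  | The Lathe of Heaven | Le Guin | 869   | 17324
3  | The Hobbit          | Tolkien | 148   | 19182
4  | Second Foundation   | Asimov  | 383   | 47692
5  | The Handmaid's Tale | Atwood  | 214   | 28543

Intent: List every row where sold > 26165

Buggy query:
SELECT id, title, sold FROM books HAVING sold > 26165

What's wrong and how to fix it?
Bug: This is a non-aggregate query (no GROUP BY, no aggregates), so in SQLite the HAVING clause is invalid here; a row-level condition belongs in WHERE

Fix: Use WHERE for row-level filtering

Corrected query:
SELECT id, title, sold FROM books WHERE sold > 26165

Result:
id | title               | sold 
---+---------------------+------
1  | The Handmaid's Tale | 29732
4  | Second Foundation   | 47692
5  | The Handmaid's Tale | 28543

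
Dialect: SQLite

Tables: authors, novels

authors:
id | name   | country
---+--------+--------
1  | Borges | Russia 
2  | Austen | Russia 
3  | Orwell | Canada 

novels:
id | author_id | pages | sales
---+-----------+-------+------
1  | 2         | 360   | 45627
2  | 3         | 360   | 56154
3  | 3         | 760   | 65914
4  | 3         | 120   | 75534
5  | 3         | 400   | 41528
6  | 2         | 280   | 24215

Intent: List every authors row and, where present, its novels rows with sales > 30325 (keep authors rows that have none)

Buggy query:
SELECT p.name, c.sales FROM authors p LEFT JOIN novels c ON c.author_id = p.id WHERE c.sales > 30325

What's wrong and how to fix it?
Bug: Filtering c.sales in WHERE discards the NULL rows produced by LEFT JOIN, turning it into an inner join

Fix: Move the right-table condition into the ON clause so unmatched parents are kept

Corrected query:
SELECT p.name, c.sales FROM authors p LEFT JOIN novels c ON c.author_id = p.id AND c.sales > 30325

Result:
name   | sales
-------+------
Borges | NULL 
Austen | 45627
Orwell | 41528
Orwell | 56154
Orwell | 65914
Orwell | 75534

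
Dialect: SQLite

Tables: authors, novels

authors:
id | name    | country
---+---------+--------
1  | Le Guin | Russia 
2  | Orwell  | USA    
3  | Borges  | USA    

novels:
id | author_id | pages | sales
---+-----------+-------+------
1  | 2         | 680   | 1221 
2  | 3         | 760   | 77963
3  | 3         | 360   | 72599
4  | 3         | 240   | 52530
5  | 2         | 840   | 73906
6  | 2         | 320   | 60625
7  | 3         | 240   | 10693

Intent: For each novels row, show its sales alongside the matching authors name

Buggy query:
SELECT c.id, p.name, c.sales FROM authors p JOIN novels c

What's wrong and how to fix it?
Bug: JOIN with no ON clause produces a cartesian product; every novels row pairs with every authors row

Fix: Add ON c.author_id = p.id to the JOIN

Corrected query:
SELECT c.id, p.name, c.sales FROM authors p JOIN novels c ON c.author_id = p.id

Result:
id | name   | sales
---+--------+------
1  | Orwell | 1221 
2  | Borges | 77963
3  | Borges | 72599
4  | Borges | 52530
5  | Orwell | 73906
6  | Orwell | 60625
7  | Borges | 10693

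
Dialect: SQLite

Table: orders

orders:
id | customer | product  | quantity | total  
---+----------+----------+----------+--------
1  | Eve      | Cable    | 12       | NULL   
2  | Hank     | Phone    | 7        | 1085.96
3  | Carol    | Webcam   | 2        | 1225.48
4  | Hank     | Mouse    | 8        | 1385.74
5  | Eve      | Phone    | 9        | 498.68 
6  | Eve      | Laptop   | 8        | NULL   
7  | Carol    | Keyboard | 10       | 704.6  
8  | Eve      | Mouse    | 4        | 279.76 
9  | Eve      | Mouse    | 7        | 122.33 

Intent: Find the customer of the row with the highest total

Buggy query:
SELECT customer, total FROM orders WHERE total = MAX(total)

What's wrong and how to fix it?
Bug: MAX(total) is an aggregate and cannot be used directly in WHERE

Fix: Wrap MAX in a scalar subquery so WHERE compares against a single value

Corrected query:
SELECT customer, total FROM orders WHERE total = (SELECT MAX(total) FROM orders)

Result:
customer | total  
---------+--------
Hank     | 1385.74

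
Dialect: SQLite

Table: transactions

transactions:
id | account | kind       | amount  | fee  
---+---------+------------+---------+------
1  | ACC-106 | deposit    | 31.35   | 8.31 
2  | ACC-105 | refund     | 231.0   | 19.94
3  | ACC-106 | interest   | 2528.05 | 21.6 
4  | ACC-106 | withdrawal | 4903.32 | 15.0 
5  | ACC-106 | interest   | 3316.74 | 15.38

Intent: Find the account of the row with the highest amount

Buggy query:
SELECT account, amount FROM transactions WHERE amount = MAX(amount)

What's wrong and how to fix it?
Bug: WHERE is evaluated per row; an aggregate over the whole table isn't defined there

Fix: Use a subquery: WHERE amount = (SELECT MAX(amount) FROM transactions)

Corrected query:
SELECT account, amount FROM transactions WHERE amount = (SELECT MAX(amount) FROM transactions)

Result:
account | amount 
--------+--------
ACC-106 | 4903.32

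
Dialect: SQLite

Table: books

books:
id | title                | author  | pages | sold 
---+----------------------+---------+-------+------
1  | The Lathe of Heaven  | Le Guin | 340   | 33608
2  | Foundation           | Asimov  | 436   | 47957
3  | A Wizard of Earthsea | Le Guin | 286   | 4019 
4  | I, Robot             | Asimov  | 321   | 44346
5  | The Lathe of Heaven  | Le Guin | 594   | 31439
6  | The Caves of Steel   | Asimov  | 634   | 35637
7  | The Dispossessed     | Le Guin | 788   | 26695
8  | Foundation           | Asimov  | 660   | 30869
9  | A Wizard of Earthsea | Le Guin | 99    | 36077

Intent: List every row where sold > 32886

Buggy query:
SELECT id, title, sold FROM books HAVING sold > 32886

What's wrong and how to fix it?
Bug: This is a non-aggregate query (no GROUP BY, no aggregates), so in SQLite the HAVING clause is invalid here; a row-level condition belongs in WHERE

Fix: Use WHERE for row-level filtering

Corrected query:
SELECT id, title, sold FROM books WHERE sold > 32886

Result:
id | title                | sold 
---+----------------------+------
1  | The Lathe of Heaven  | 33608
2  | Foundation           | 47957
4  | I, Robot             | 44346
6  | The Caves of Steel   | 35637
9  | A Wizard of Earthsea | 36077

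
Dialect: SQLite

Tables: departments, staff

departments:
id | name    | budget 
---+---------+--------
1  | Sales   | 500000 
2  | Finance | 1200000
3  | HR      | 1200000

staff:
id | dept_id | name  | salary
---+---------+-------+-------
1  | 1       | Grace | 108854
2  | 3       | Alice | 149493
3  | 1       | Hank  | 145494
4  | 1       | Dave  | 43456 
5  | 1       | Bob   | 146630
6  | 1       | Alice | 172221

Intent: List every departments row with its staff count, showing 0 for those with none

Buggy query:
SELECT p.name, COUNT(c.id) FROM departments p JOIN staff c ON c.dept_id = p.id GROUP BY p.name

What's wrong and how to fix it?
Bug: INNER JOIN drops departments rows that have no matching staff rows

Fix: Use LEFT JOIN so parents without children still appear (COUNT(c.id) gives 0)

Corrected query:
SELECT p.name, COUNT(c.id) FROM departments p LEFT JOIN staff c ON c.dept_id = p.id GROUP BY p.name

Result:
name    | COUNT(c.id)
--------+------------
Finance | 0          
HR      | 1          
Sales   | 5          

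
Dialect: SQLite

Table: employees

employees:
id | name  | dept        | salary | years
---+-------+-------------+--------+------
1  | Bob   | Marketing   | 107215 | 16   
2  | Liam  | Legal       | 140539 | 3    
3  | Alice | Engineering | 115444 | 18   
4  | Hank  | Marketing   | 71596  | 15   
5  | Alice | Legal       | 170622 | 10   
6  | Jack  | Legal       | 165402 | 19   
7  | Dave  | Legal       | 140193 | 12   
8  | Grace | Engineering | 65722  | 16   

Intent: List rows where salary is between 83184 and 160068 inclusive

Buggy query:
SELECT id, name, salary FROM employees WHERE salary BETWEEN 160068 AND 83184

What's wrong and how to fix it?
Bug: BETWEEN expects the lower bound first; with 160068 AND 83184 the range is empty

Fix: Swap the bounds so the smaller value comes first

Corrected query:
SELECT id, name, salary FROM employees WHERE salary BETWEEN 83184 AND 160068

Result:
id | name  | salary
---+-------+-------
1  | Bob   | 107215
2  | Liam  | 140539
3  | Alice | 115444
7  | Dave  | 140193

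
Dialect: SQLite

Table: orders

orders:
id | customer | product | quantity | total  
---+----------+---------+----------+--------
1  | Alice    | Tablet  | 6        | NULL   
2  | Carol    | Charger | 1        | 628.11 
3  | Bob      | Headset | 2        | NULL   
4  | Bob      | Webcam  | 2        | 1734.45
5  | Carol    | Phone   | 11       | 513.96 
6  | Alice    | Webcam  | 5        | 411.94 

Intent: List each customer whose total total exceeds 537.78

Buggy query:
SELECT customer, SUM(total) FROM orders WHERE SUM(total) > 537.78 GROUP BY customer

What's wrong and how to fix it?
Bug: SUM(total) is an aggregate, but WHERE filters rows before aggregation

Fix: Move the aggregate condition to a HAVING clause

Corrected query:
SELECT customer, SUM(total) FROM orders GROUP BY customer HAVING SUM(total) > 537.78

Result:
customer | SUM(total)
---------+-----------
Bob      | 1734.45   
Carol    | 1142.07   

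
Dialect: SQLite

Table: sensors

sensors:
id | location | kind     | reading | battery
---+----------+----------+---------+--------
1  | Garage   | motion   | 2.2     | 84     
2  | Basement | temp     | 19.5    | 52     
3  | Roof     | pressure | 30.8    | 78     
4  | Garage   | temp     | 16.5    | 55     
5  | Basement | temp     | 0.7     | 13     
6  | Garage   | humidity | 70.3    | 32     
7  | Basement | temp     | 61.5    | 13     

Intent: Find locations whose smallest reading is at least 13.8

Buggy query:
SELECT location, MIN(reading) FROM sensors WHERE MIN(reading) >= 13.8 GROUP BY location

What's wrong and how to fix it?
Bug: Aggregates like MIN are computed per group after WHERE runs

Fix: Use HAVING for the per-group MIN condition

Corrected query:
SELECT location, MIN(reading) FROM sensors GROUP BY location HAVING MIN(reading) >= 13.8

Result:
location | MIN(reading)
---------+-------------
Roof     | 30.8        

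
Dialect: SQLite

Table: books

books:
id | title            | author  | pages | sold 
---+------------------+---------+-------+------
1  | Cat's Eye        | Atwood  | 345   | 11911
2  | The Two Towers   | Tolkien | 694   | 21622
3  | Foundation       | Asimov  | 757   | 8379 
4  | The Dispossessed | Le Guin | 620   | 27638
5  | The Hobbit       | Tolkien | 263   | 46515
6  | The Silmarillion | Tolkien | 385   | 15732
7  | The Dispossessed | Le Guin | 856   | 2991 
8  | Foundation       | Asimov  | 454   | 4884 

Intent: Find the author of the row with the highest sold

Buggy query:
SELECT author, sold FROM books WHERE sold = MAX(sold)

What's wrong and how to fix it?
Bug: MAX(sold) is an aggregate and cannot be used directly in WHERE

Fix: Use a subquery: WHERE sold = (SELECT MAX(sold) FROM books)

Corrected query:
SELECT author, sold FROM books WHERE sold = (SELECT MAX(sold) FROM books)

Result:
author  | sold 
--------+------
Tolkien | 46515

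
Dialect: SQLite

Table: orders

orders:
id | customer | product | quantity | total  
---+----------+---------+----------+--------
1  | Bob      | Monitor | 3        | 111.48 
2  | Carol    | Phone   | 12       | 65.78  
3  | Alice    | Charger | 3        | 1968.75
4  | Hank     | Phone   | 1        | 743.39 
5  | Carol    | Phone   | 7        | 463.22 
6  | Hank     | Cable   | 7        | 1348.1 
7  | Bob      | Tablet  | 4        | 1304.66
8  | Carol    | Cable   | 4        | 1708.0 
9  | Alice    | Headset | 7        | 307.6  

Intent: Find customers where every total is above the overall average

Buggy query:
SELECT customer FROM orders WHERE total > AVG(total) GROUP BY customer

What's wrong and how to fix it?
Bug: AVG() is an aggregate; it can't sit directly in WHERE

Fix: Compute the overall average in a scalar subquery and compare each group's MIN against it in HAVING

Corrected query:
SELECT customer FROM orders GROUP BY customer HAVING MIN(total) > (SELECT AVG(total) FROM orders)

Result:
(no rows)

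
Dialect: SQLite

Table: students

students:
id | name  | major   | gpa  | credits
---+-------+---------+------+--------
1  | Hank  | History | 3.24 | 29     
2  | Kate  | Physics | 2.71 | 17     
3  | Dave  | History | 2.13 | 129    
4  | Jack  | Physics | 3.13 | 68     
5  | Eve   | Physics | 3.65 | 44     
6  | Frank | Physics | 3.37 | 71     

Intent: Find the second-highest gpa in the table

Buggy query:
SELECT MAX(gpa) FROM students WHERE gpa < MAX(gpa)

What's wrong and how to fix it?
Bug: The inner MAX is an aggregate inside WHERE, which is not allowed

Fix: Put the inner MAX in a scalar subquery

Corrected query:
SELECT MAX(gpa) FROM students WHERE gpa < (SELECT MAX(gpa) FROM students)

Result:
MAX(gpa)
--------
3.37    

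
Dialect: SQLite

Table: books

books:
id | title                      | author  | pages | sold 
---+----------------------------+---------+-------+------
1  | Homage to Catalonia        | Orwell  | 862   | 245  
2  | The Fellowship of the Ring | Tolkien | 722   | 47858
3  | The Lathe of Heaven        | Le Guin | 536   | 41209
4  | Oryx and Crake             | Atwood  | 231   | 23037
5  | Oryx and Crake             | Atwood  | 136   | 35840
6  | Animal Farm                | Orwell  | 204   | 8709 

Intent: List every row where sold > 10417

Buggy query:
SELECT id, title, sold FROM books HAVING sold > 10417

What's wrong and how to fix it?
Bug: HAVING filters the output of aggregation, but this query has no GROUP BY and no aggregate functions, so SQLite rejects it (HAVING clause on a non-aggregate query); the condition here is per row

Fix: Replace HAVING with WHERE since the condition applies to individual rows

Corrected query:
SELECT id, title, sold FROM books WHERE sold > 10417

Result:
id | title                      | sold 
---+----------------------------+------
2  | The Fellowship of the Ring | 47858
3  | The Lathe of Heaven        | 41209
4  | Oryx and Crake             | 23037
5  | Oryx and Crake             | 35840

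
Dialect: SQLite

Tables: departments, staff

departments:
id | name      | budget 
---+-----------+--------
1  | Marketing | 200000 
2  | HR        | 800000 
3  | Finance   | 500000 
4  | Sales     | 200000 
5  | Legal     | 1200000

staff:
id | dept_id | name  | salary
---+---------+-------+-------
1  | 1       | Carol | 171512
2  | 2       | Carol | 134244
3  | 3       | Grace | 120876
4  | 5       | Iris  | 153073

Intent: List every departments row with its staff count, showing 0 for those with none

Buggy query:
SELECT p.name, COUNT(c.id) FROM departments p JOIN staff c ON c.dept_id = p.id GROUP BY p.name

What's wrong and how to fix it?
Bug: INNER JOIN drops departments rows that have no matching staff rows

Fix: Use LEFT JOIN so parents without children still appear (COUNT(c.id) gives 0)

Corrected query:
SELECT p.name, COUNT(c.id) FROM departments p LEFT JOIN staff c ON c.dept_id = p.id GROUP BY p.name

Result:
name      | COUNT(c.id)
----------+------------
Finance   | 1          
HR        | 1          
Legal     | 1          
Marketing | 1          
Sales     | 0          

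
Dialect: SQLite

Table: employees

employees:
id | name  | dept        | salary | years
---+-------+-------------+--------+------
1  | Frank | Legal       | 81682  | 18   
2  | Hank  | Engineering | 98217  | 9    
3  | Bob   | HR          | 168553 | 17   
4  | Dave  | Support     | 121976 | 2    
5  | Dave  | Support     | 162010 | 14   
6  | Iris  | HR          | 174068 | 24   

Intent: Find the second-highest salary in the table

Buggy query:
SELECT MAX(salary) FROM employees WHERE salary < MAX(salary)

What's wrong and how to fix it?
Bug: MAX(salary) on the right of the comparison is an aggregate-in-WHERE error

Fix: Put the inner MAX in a scalar subquery

Corrected query:
SELECT MAX(salary) FROM employees WHERE salary < (SELECT MAX(salary) FROM employees)

Result:
MAX(salary)
-----------
168553     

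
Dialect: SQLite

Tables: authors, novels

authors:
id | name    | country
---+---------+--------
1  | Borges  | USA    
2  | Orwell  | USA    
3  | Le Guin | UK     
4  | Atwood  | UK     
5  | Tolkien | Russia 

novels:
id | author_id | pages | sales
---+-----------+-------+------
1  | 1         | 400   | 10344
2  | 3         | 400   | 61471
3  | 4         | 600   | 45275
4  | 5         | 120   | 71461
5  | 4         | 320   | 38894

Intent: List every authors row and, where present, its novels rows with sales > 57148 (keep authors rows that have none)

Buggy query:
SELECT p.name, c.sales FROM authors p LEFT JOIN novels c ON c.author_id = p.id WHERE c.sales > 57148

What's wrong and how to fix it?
Bug: Filtering c.sales in WHERE discards the NULL rows produced by LEFT JOIN, turning it into an inner join

Fix: Move the right-table condition into the ON clause so unmatched parents are kept

Corrected query:
SELECT p.name, c.sales FROM authors p LEFT JOIN novels c ON c.author_id = p.id AND c.sales > 57148

Result:
name    | sales
--------+------
Borges  | NULL 
Orwell  | NULL 
Le Guin | 61471
Atwood  | NULL 
Tolkien | 71461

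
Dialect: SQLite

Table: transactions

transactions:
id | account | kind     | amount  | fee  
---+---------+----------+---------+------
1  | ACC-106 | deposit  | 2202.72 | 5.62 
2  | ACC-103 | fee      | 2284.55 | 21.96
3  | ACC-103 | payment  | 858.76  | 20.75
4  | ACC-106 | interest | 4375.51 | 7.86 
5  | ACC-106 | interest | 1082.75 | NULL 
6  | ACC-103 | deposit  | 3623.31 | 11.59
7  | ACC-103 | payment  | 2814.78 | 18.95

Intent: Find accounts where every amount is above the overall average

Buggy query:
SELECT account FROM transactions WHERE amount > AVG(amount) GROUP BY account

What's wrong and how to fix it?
Bug: WHERE evaluates per row before aggregation, so AVG() is unavailable

Fix: Use a subquery for AVG and a HAVING MIN(...) filter so the condition holds for every row in the group

Corrected query:
SELECT account FROM transactions GROUP BY account HAVING MIN(amount) > (SELECT AVG(amount) FROM transactions)

Result:
(no rows)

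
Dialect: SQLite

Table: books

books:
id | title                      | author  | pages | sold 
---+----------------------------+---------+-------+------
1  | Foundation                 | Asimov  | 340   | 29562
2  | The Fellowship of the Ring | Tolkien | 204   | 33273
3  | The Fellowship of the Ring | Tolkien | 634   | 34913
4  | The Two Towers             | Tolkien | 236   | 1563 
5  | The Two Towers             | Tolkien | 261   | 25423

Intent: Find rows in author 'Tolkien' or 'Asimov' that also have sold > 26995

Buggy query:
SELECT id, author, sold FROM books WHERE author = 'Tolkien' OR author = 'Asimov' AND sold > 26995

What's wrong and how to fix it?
Bug: AND binds tighter than OR, so this parses as author = 'Tolkien' OR (author = 'Asimov' AND sold > 26995)

Fix: Add parentheses around the OR so the AND applies to both alternatives

Corrected query:
SELECT id, author, sold FROM books WHERE (author = 'Tolkien' OR author = 'Asimov') AND sold > 26995

Result:
id | author  | sold 
---+---------+------
1  | Asimov  | 29562
2  | Tolkien | 33273
3  | Tolkien | 34913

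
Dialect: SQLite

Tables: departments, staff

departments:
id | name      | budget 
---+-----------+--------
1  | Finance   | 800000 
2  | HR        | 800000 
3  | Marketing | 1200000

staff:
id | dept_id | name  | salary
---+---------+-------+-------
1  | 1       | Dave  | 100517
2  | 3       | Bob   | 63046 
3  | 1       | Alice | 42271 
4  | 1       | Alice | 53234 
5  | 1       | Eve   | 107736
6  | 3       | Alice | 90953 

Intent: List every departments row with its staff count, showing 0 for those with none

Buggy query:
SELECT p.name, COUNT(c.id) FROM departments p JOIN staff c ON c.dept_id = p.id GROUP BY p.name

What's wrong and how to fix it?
Bug: INNER JOIN drops departments rows that have no matching staff rows

Fix: Switch to LEFT JOIN to retain unmatched parent rows

Corrected query:
SELECT p.name, COUNT(c.id) FROM departments p LEFT JOIN staff c ON c.dept_id = p.id GROUP BY p.name

Result:
name      | COUNT(c.id)
----------+------------
Finance   | 4          
HR        | 0          
Marketing | 2          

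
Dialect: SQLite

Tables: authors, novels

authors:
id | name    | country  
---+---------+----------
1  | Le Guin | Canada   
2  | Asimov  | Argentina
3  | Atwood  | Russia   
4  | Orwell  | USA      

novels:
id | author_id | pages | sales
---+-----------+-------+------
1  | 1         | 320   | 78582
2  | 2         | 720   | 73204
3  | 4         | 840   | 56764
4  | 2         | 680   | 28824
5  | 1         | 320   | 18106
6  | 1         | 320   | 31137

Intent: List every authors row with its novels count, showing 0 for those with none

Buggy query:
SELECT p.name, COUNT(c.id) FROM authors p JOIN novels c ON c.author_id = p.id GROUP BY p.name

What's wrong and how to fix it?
Bug: INNER JOIN drops authors rows that have no matching novels rows

Fix: Use LEFT JOIN so parents without children still appear (COUNT(c.id) gives 0)

Corrected query:
SELECT p.name, COUNT(c.id) FROM authors p LEFT JOIN novels c ON c.author_id = p.id GROUP BY p.name

Result:
name    | COUNT(c.id)
--------+------------
Asimov  | 2          
Atwood  | 0          
Le Guin | 3          
Orwell  | 1          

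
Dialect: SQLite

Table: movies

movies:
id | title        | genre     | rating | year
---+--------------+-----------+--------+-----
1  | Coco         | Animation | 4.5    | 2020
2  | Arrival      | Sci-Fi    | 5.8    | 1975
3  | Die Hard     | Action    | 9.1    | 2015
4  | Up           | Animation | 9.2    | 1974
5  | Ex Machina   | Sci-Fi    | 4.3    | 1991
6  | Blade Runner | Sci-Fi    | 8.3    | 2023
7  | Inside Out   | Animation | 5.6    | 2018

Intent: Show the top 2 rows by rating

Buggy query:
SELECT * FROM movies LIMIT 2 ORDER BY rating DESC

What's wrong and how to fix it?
Bug: ORDER BY cannot follow LIMIT; LIMIT is the final clause

Fix: Sort with ORDER BY, then apply LIMIT

Corrected query:
SELECT * FROM movies ORDER BY rating DESC LIMIT 2

Result:
id | title    | genre     | rating | year
---+----------+-----------+--------+-----
4  | Up       | Animation | 9.2    | 1974
3  | Die Hard | Action    | 9.1    | 2015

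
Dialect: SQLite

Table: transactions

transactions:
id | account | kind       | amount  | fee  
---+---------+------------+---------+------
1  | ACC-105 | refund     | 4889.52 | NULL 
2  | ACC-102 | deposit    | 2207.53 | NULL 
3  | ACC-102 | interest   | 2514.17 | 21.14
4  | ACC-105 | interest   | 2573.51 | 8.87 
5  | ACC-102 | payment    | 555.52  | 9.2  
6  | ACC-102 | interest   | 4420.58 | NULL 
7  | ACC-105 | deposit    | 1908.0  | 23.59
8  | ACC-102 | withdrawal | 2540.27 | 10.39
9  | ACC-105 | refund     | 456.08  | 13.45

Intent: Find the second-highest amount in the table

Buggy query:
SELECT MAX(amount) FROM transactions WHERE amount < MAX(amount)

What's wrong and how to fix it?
Bug: The inner MAX is an aggregate inside WHERE, which is not allowed

Fix: Put the inner MAX in a scalar subquery

Corrected query:
SELECT MAX(amount) FROM transactions WHERE amount < (SELECT MAX(amount) FROM transactions)

Result:
MAX(amount)
-----------
4420.58    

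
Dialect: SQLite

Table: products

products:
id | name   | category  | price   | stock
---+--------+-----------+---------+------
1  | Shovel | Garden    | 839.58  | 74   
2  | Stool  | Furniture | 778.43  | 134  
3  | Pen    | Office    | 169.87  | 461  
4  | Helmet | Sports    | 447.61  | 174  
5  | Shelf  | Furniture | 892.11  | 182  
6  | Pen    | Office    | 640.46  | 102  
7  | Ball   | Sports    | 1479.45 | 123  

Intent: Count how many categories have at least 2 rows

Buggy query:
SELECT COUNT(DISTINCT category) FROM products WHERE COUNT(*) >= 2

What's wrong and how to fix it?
Bug: COUNT(*) cannot appear in WHERE; the per-group count doesn't exist yet

Fix: Use a subquery that GROUPs and filters with HAVING, then count its rows

Corrected query:
SELECT COUNT(*) FROM (SELECT category FROM products GROUP BY category HAVING COUNT(*) >= 2)

Result:
COUNT(*)
--------
3       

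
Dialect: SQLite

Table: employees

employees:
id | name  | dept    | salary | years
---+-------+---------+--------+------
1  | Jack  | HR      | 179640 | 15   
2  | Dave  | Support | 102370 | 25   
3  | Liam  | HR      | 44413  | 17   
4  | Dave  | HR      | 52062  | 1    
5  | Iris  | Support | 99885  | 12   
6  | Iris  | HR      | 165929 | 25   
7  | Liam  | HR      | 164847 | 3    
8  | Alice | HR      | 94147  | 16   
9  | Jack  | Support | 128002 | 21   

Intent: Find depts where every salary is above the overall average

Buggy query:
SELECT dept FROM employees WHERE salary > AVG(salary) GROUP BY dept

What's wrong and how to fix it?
Bug: WHERE evaluates per row before aggregation, so AVG() is unavailable

Fix: Compute the overall average in a scalar subquery and compare each group's MIN against it in HAVING

Corrected query:
SELECT dept FROM employees GROUP BY dept HAVING MIN(salary) > (SELECT AVG(salary) FROM employees)

Result:
(no rows)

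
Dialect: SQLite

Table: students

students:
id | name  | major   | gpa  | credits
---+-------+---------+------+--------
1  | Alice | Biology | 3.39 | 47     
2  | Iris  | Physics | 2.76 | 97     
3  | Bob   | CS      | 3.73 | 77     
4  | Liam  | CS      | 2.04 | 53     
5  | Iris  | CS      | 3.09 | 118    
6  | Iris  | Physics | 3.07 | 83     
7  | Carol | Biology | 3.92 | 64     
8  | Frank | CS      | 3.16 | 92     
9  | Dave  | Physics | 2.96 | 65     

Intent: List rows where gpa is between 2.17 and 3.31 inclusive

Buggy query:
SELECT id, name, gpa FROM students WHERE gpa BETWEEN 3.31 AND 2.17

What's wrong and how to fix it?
Bug: The bounds are reversed; BETWEEN a AND b requires a <= b to match anything

Fix: Swap the bounds so the smaller value comes first

Corrected query:
SELECT id, name, gpa FROM students WHERE gpa BETWEEN 2.17 AND 3.31

Result:
id | name  | gpa 
---+-------+-----
2  | Iris  | 2.76
5  | Iris  | 3.09
6  | Iris  | 3.07
8  | Frank | 3.16
9  | Dave  | 2.96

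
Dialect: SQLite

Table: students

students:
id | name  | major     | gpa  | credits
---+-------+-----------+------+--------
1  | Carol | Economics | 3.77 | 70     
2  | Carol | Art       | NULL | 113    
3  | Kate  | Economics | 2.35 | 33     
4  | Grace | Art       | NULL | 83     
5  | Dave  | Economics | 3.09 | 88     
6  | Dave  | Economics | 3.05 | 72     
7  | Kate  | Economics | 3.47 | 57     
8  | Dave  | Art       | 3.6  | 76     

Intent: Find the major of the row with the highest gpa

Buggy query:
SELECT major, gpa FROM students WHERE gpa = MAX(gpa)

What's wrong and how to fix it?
Bug: WHERE is evaluated per row; an aggregate over the whole table isn't defined there

Fix: Wrap MAX in a scalar subquery so WHERE compares against a single value

Corrected query:
SELECT major, gpa FROM students WHERE gpa = (SELECT MAX(gpa) FROM students)

Result:
major     | gpa 
----------+-----
Economics | 3.77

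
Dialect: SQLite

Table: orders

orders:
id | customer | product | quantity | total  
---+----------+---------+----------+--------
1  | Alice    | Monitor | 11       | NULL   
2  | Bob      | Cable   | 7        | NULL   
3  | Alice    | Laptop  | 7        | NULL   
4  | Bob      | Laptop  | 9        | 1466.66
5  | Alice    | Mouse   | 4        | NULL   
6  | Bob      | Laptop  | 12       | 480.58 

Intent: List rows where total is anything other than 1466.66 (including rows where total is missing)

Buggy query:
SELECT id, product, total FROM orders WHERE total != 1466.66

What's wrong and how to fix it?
Bug: 'total != 1466.66' is unknown when total is NULL, so NULL rows are silently excluded

Fix: Add an explicit OR total IS NULL to include the missing-value rows

Corrected query:
SELECT id, product, total FROM orders WHERE total != 1466.66 OR total IS NULL

Result:
id | product | total 
---+---------+-------
1  | Monitor | NULL  
2  | Cable   | NULL  
3  | Laptop  | NULL  
5  | Mouse   | NULL  
6  | Laptop  | 480.58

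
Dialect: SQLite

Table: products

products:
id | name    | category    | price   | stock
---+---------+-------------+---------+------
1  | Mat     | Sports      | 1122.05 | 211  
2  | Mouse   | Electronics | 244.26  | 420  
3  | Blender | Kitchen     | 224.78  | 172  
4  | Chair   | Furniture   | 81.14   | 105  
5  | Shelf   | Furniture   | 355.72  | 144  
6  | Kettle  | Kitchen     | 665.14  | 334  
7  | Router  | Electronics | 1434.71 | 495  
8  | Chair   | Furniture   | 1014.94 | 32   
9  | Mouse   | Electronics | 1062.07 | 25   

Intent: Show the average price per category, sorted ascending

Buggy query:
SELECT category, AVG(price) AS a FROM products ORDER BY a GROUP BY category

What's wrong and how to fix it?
Bug: ORDER BY appears before GROUP BY; SQL clause order requires GROUP BY first

Fix: Move ORDER BY to the end, after GROUP BY

Corrected query:
SELECT category, AVG(price) AS a FROM products GROUP BY category ORDER BY a

Result:
category    | a         
------------+-----------
Kitchen     | 444.96    
Furniture   | 483.933333
Electronics | 913.68    
Sports      | 1122.05   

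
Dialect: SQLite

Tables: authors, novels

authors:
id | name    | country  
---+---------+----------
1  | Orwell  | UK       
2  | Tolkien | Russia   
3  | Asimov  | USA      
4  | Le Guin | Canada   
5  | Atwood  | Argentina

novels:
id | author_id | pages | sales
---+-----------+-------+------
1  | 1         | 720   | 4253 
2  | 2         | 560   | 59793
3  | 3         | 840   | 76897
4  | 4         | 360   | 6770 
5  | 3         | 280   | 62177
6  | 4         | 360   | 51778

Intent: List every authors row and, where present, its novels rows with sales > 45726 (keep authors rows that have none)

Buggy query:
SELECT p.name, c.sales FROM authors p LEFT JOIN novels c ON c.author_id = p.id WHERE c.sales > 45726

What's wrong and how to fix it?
Bug: A WHERE condition on the right-hand table after LEFT JOIN drops unmatched parents

Fix: Put 'c.sales > 45726' in the JOIN's ON clause instead of WHERE

Corrected query:
SELECT p.name, c.sales FROM authors p LEFT JOIN novels c ON c.author_id = p.id AND c.sales > 45726

Result:
name    | sales
--------+------
Orwell  | NULL 
Tolkien | 59793
Asimov  | 62177
Asimov  | 76897
Le Guin | 51778
Atwood  | NULL 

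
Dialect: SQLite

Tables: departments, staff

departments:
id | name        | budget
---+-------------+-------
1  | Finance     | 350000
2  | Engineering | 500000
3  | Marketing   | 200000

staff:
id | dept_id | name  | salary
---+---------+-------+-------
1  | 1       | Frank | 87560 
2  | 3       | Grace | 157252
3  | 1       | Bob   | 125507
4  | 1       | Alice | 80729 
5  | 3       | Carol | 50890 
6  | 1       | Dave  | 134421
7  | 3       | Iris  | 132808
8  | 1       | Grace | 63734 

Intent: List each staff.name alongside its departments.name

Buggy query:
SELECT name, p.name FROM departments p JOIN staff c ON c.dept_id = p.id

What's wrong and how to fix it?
Bug: Both tables have a 'name' column; the unqualified reference is ambiguous

Fix: Prefix ambiguous columns with the table alias

Corrected query:
SELECT c.name, p.name FROM departments p JOIN staff c ON c.dept_id = p.id

Result:
name  | name     
------+----------
Frank | Finance  
Grace | Marketing
Bob   | Finance  
Alice | Finance  
Carol | Marketing
Dave  | Finance  
Iris  | Marketing
Grace | Finance  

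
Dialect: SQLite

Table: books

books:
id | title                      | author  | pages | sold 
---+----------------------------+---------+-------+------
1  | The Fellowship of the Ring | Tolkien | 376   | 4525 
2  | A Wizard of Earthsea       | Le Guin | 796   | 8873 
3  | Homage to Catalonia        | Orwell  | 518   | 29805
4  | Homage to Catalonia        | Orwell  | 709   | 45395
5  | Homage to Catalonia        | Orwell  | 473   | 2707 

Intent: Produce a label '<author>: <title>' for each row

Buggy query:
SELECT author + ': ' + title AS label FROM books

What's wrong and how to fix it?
Bug: '+' is numeric addition; on text columns SQLite converts them to 0 instead of concatenating

Fix: Use the || operator for string concatenation

Corrected query:
SELECT author || ': ' || title AS label FROM books

Result:
label                              
-----------------------------------
Tolkien: The Fellowship of the Ring
Le Guin: A Wizard of Earthsea      
Orwell: Homage to Catalonia        
Orwell: Homage to Catalonia        
Orwell: Homage to Catalonia        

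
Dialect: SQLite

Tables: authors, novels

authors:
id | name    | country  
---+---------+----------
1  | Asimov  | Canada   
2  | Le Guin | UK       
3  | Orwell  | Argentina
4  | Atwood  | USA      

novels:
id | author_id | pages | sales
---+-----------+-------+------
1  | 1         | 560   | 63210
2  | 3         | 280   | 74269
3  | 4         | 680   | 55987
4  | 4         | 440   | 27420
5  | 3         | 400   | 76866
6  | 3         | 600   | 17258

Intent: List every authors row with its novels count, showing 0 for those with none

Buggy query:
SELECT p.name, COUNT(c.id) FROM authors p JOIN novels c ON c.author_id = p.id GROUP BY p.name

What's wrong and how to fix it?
Bug: An inner join excludes parents with zero children

Fix: Switch to LEFT JOIN to retain unmatched parent rows

Corrected query:
SELECT p.name, COUNT(c.id) FROM authors p LEFT JOIN novels c ON c.author_id = p.id GROUP BY p.name

Result:
name    | COUNT(c.id)
--------+------------
Asimov  | 1          
Atwood  | 2          
Le Guin | 0          
Orwell  | 3          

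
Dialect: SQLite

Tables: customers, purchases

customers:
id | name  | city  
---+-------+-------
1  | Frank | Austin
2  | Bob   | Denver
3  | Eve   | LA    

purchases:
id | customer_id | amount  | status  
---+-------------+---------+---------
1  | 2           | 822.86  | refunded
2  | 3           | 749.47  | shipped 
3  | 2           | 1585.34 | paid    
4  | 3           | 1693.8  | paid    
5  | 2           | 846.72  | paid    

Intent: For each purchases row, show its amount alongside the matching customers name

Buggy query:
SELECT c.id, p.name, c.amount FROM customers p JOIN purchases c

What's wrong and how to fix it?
Bug: JOIN with no ON clause produces a cartesian product; every purchases row pairs with every customers row

Fix: Specify the join condition linking the foreign key to the parent id

Corrected query:
SELECT c.id, p.name, c.amount FROM customers p JOIN purchases c ON c.customer_id = p.id

Result:
id | name | amount 
---+------+--------
1  | Bob  | 822.86 
2  | Eve  | 749.47 
3  | Bob  | 1585.34
4  | Eve  | 1693.8 
5  | Bob  | 846.72 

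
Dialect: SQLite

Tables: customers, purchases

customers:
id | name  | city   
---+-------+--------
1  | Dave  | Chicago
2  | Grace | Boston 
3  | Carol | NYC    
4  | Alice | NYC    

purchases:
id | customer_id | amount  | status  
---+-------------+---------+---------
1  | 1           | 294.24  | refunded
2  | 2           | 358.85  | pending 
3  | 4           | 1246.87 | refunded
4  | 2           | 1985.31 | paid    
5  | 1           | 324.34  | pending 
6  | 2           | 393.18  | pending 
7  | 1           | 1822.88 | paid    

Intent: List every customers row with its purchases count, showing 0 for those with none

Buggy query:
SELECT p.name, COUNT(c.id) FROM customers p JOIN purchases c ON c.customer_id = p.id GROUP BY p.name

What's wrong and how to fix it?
Bug: INNER JOIN drops customers rows that have no matching purchases rows

Fix: Use LEFT JOIN so parents without children still appear (COUNT(c.id) gives 0)

Corrected query:
SELECT p.name, COUNT(c.id) FROM customers p LEFT JOIN purchases c ON c.customer_id = p.id GROUP BY p.name

Result:
name  | COUNT(c.id)
------+------------
Alice | 1          
Carol | 0          
Dave  | 3          
Grace | 3          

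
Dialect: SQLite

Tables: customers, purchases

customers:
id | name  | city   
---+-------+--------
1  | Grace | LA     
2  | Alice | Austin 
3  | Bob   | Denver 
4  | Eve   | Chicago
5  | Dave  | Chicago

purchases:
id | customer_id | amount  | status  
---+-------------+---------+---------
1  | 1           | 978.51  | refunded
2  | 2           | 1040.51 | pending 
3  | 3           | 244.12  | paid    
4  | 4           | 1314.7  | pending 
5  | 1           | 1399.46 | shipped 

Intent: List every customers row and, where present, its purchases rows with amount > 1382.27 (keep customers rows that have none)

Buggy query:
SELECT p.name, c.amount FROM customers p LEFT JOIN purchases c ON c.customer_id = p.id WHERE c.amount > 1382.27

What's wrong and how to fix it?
Bug: Filtering c.amount in WHERE discards the NULL rows produced by LEFT JOIN, turning it into an inner join

Fix: Put 'c.amount > 1382.27' in the JOIN's ON clause instead of WHERE

Corrected query:
SELECT p.name, c.amount FROM customers p LEFT JOIN purchases c ON c.customer_id = p.id AND c.amount > 1382.27

Result:
name  | amount 
------+--------
Grace | 1399.46
Alice | NULL   
Bob   | NULL   
Eve   | NULL   
Dave  | NULL   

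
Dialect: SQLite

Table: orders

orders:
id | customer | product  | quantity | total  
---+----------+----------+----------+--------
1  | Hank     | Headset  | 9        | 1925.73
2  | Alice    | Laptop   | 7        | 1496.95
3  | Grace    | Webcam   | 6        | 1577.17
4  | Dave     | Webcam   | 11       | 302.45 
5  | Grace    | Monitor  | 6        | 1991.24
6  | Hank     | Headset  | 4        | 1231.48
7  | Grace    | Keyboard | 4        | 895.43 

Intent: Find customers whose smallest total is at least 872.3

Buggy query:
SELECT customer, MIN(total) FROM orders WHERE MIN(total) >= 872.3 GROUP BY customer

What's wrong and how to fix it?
Bug: MIN() in WHERE is a misuse of aggregate

Fix: Use HAVING for the per-group MIN condition

Corrected query:
SELECT customer, MIN(total) FROM orders GROUP BY customer HAVING MIN(total) >= 872.3

Result:
customer | MIN(total)
---------+-----------
Alice    | 1496.95   
Grace    | 895.43    
Hank     | 1231.48   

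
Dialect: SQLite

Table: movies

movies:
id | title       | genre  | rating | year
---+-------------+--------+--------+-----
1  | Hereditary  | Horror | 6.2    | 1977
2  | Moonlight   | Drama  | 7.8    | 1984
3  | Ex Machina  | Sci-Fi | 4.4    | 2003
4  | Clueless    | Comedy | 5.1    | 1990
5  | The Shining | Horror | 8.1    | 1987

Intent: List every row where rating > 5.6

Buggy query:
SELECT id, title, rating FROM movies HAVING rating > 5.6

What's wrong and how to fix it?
Bug: HAVING filters the output of aggregation, but this query has no GROUP BY and no aggregate functions, so SQLite rejects it (HAVING clause on a non-aggregate query); the condition here is per row

Fix: Use WHERE for row-level filtering

Corrected query:
SELECT id, title, rating FROM movies WHERE rating > 5.6

Result:
id | title       | rating
---+-------------+-------
1  | Hereditary  | 6.2   
2  | Moonlight   | 7.8   
5  | The Shining | 8.1   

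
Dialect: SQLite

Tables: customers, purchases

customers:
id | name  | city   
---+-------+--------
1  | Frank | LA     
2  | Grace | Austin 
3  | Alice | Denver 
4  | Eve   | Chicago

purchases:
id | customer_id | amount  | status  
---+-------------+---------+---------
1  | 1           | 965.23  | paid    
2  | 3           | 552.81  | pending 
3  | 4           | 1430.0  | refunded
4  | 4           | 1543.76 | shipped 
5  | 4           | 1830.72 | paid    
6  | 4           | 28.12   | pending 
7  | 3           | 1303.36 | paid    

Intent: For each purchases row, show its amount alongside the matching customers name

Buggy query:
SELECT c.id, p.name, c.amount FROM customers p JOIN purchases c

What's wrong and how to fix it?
Bug: JOIN with no ON clause produces a cartesian product; every purchases row pairs with every customers row

Fix: Add ON c.customer_id = p.id to the JOIN

Corrected query:
SELECT c.id, p.name, c.amount FROM customers p JOIN purchases c ON c.customer_id = p.id

Result:
id | name  | amount 
---+-------+--------
1  | Frank | 965.23 
2  | Alice | 552.81 
3  | Eve   | 1430   
4  | Eve   | 1543.76
5  | Eve   | 1830.72
6  | Eve   | 28.12  
7  | Alice | 1303.36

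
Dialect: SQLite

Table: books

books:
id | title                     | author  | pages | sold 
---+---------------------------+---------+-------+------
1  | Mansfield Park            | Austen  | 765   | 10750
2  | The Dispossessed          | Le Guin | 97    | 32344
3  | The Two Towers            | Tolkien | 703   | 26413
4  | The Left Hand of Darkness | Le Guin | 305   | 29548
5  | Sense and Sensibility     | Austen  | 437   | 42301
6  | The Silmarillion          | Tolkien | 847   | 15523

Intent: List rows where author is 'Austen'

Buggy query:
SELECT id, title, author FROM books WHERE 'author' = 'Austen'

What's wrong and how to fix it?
Bug: Single quotes denote string literals in SQL; the column name is being compared as a constant string

Fix: Remove the quotes around the column name (or use double quotes for an identifier)

Corrected query:
SELECT id, title, author FROM books WHERE author = 'Austen'

Result:
id | title                 | author
---+-----------------------+-------
1  | Mansfield Park        | Austen
5  | Sense and Sensibility | Austen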